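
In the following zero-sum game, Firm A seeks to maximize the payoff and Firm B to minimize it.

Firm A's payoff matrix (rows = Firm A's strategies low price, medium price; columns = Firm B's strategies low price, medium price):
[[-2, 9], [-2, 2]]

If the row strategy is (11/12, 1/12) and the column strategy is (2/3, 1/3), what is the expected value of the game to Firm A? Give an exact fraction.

Against (2/3, 1/3), each row's expected payoff is low price: 5/3; medium price: -2/3.
Taking the (11/12, 1/12)-weighted average: (11/12)·(5/3) + (1/12)·(-2/3) = 53/36.

53/36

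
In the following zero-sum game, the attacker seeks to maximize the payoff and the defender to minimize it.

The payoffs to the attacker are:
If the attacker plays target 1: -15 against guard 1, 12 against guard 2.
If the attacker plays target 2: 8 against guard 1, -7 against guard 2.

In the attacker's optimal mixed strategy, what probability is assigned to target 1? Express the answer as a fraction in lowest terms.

5/14

Row minima are -15 and -7, so the attacker's maximin is -7; column maxima are 8 and 12, so the defender's minimax is 8. These differ, so the equilibrium is in mixed strategies.
Let the attacker play target 1 with probability p. The defender is indifferent when −15p + 8(1−p) = 12p − 7(1−p), giving p = 5/14.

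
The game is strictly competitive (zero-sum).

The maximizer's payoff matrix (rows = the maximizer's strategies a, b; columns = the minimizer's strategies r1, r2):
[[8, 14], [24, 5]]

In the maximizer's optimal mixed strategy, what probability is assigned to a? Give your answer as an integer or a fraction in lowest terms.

Row minima are 8 and 5, so the maximizer's maximin is 8; column maxima are 24 and 14, so the minimizer's minimax is 14. These differ, so the equilibrium is in mixed strategies.
Let the maximizer play a with probability p. The minimizer is indifferent when 8p + 24(1−p) = 14p + 5(1−p), giving p = 19/25.

19/25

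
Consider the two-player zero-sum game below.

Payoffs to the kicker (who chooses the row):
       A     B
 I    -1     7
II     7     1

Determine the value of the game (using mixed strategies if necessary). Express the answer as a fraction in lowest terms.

25/7

Row minima are -1 and 1, so the kicker's maximin is 1; column maxima are 7 and 7, so the goalkeeper's minimax is 7. These differ, so the equilibrium is in mixed strategies.
Let the kicker play I with probability p. The goalkeeper is indifferent when −p + 7(1−p) = 7p + (1−p), giving p = 3/7.
Let the goalkeeper play A with probability q. The kicker is indifferent when −q + 7(1−q) = 7q + (1−q), giving q = 3/7.
The value is -1·(3/7) + (7)·(4/7) = 25/7.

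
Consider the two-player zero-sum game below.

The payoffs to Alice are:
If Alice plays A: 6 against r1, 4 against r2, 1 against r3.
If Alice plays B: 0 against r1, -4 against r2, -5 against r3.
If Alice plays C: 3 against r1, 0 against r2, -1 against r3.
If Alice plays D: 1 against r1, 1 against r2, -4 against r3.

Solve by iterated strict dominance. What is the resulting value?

Row C is strictly dominated by row A (6>3, 4>0, 1>-1); eliminate C.
Row B is strictly dominated by row A (6>0, 4>-4, 1>-5); eliminate B.
Column r1 is strictly dominated by r3 for Bob (1<6, -4<1); eliminate r1.
Column r2 is strictly dominated by r3 for Bob (1<4, -4<1); eliminate r2.
Row D is strictly dominated by row A (1>-4); eliminate D.
Only (A, r3) remains, with payoff 1.

1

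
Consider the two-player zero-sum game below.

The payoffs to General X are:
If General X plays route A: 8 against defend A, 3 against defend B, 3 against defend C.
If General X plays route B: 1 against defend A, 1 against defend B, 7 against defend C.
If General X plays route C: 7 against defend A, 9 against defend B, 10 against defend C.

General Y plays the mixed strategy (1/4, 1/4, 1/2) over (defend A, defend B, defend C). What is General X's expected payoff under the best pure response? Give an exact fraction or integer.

9

route A: (8)·(1/4) + (3)·(1/4) + (3)·(1/2) = 17/4.
route B: (1)·(1/4) + (1)·(1/4) + (7)·(1/2) = 4.
route C: (7)·(1/4) + (9)·(1/4) + (10)·(1/2) = 9.
The best pure response is route C with expected payoff 9.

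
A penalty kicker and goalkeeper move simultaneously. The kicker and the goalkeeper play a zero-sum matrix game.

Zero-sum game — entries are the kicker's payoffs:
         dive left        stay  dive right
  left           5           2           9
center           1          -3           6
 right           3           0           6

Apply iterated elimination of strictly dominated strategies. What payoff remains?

Row center is strictly dominated by row left (5>1, 2>-3, 9>6); eliminate center.
Column dive right is strictly dominated by dive left for the goalkeeper (5<9, 3<6); eliminate dive right.
Column dive left is strictly dominated by stay for the goalkeeper (2<5, 0<3); eliminate dive left.
Row right is strictly dominated by row left (2>0); eliminate right.
Only (left, stay) remains, with payoff 2.

2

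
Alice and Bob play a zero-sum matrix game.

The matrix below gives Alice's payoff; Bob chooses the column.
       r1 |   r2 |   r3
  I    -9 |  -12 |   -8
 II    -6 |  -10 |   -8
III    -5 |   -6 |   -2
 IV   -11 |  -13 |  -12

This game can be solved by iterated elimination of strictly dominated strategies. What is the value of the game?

Column r3 is strictly dominated by r2 for Bob (-12<-8, -10<-8, -6<-2, -13<-12); eliminate r3.
Column r1 is strictly dominated by r2 for Bob (-12<-9, -10<-6, -6<-5, -13<-11); eliminate r1.
Row II is strictly dominated by row III (-6>-10); eliminate II.
Row IV is strictly dominated by row I (-12>-13); eliminate IV.
Row I is strictly dominated by row III (-6>-12); eliminate I.
Only (III, r2) remains, with payoff -6.

-6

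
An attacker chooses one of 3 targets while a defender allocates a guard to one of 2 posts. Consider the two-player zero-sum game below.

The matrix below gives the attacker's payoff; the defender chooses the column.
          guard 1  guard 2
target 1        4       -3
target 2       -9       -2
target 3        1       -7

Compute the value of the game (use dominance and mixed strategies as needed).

Row target 3 is strictly dominated by row target 1, so the attacker never plays it.
The remaining 2×2 game on (target 1, target 2) × (guard 1, guard 2) has no saddle point. Let the attacker play target 1 with probability p; indifference gives 4p − 9(1−p) = −3p − 2(1−p), so p = 1/2.
Similarly the defender's optimal q on guard 1 is 1/14, and the value is 4·(1/14) + (-3)·(13/14) = -5/2.

-5/2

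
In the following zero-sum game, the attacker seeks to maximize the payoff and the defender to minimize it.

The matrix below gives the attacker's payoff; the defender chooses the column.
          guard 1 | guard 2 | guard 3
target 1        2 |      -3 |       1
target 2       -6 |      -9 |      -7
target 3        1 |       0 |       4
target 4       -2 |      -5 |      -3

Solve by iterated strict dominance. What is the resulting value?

Row target 4 is strictly dominated by row target 1 (2>-2, -3>-5, 1>-3); eliminate target 4.
Column guard 3 is strictly dominated by guard 2 for the defender (-3<1, -9<-7, 0<4); eliminate guard 3.
Row target 2 is strictly dominated by row target 1 (2>-6, -3>-9); eliminate target 2.
Column guard 1 is strictly dominated by guard 2 for the defender (-3<2, 0<1); eliminate guard 1.
Row target 1 is strictly dominated by row target 3 (0>-3); eliminate target 1.
Only (target 3, guard 2) remains, with payoff 0.

0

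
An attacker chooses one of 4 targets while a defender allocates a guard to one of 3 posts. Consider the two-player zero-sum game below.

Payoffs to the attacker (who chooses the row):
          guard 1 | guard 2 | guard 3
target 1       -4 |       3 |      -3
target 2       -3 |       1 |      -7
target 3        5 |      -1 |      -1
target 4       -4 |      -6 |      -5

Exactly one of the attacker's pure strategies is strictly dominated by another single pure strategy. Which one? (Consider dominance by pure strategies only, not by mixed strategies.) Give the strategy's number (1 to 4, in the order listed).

Compare target 4 with target 3: 5 > -4, -1 > -6, -1 > -5.
So target 3 strictly dominates target 4 for the attacker; target 4 is strictly dominated.

4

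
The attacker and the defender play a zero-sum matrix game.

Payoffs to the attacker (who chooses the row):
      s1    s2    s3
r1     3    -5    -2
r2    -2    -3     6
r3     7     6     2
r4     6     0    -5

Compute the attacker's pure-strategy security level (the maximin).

2

The worst-case payoff for each row is r1: -5, r2: -3, r3: 2, r4: -5.
The best of these is 2.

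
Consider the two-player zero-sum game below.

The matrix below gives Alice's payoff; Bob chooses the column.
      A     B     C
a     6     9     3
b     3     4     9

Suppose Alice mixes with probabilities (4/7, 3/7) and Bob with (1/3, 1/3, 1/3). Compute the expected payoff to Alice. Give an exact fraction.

40/7

Against (1/3, 1/3, 1/3), each row's expected payoff is a: 6; b: 16/3.
Taking the (4/7, 3/7)-weighted average: (4/7)·(6) + (3/7)·(16/3) = 40/7.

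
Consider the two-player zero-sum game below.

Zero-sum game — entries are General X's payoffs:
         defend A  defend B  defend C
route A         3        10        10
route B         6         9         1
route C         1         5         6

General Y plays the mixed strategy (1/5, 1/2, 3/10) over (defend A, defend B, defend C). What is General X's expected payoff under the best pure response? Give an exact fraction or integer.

route A: (3)·(1/5) + (10)·(1/2) + (10)·(3/10) = 43/5.
route B: (6)·(1/5) + (9)·(1/2) + (1)·(3/10) = 6.
route C: (1)·(1/5) + (5)·(1/2) + (6)·(3/10) = 9/2.
The best pure response is route A with expected payoff 43/5.

43/5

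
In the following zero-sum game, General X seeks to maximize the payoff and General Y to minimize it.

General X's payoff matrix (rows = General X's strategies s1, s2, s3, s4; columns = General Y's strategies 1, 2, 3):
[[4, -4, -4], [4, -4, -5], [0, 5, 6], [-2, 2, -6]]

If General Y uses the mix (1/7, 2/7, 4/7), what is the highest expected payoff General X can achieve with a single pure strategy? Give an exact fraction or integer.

s1: (4)·(1/7) + (-4)·(2/7) + (-4)·(4/7) = -20/7.
s2: (4)·(1/7) + (-4)·(2/7) + (-5)·(4/7) = -24/7.
s3: (0)·(1/7) + (5)·(2/7) + (6)·(4/7) = 34/7.
s4: (-2)·(1/7) + (2)·(2/7) + (-6)·(4/7) = -22/7.
The best pure response is s3 with expected payoff 34/7.

34/7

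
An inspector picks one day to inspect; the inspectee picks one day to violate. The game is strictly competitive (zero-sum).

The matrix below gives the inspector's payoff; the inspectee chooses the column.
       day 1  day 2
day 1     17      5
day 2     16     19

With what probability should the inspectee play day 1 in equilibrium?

Row minima are 5 and 16, so the inspector's maximin is 16; column maxima are 17 and 19, so the inspectee's minimax is 17. These differ, so the equilibrium is in mixed strategies.
Let the inspectee play day 1 with probability q. The inspector is indifferent when 17q + 5(1−q) = 16q + 19(1−q), giving q = 14/15.

14/15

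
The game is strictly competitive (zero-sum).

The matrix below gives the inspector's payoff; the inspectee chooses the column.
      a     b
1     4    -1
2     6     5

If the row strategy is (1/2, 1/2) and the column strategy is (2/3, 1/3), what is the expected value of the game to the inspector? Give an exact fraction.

Against (2/3, 1/3), each row's expected payoff is 1: 7/3; 2: 17/3.
Taking the (1/2, 1/2)-weighted average: (1/2)·(7/3) + (1/2)·(17/3) = 4.

4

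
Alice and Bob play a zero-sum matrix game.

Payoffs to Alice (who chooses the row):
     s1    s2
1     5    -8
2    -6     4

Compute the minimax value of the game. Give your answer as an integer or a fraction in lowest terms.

Row minima are -8 and -6, so Alice's maximin is -6; column maxima are 5 and 4, so Bob's minimax is 4. These differ, so the equilibrium is in mixed strategies.
Let Alice play 1 with probability p. Bob is indifferent when 5p − 6(1−p) = −8p + 4(1−p), giving p = 10/23.
Let Bob play s1 with probability q. Alice is indifferent when 5q − 8(1−q) = −6q + 4(1−q), giving q = 12/23.
The value is 5·(12/23) + (-8)·(11/23) = -28/23.

-28/23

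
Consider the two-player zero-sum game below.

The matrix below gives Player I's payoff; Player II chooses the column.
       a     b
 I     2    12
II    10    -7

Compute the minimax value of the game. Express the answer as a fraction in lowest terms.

Row minima are 2 and -7, so Player I's maximin is 2; column maxima are 10 and 12, so Player II's minimax is 10. These differ, so the equilibrium is in mixed strategies.
Let Player I play I with probability p. Player II is indifferent when 2p + 10(1−p) = 12p − 7(1−p), giving p = 17/27.
Let Player II play a with probability q. Player I is indifferent when 2q + 12(1−q) = 10q − 7(1−q), giving q = 19/27.
The value is 2·(19/27) + (12)·(8/27) = 134/27.

134/27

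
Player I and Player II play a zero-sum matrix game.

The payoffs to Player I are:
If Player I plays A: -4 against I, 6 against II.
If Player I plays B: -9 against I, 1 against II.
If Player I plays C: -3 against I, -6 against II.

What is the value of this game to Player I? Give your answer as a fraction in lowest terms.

-42/13

Row B is strictly dominated by row A, so Player I never plays it.
The remaining 2×2 game on (A, C) × (I, II) has no saddle point. Let Player I play A with probability p; indifference gives −4p − 3(1−p) = 6p − 6(1−p), so p = 3/13.
Similarly Player II's optimal q on I is 12/13, and the value is -4·(12/13) + (6)·(1/13) = -42/13.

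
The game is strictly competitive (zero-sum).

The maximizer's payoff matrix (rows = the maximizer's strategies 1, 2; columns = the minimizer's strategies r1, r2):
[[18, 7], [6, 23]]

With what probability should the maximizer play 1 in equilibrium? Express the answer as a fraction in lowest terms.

17/28

Row minima are 7 and 6, so the maximizer's maximin is 7; column maxima are 18 and 23, so the minimizer's minimax is 18. These differ, so the equilibrium is in mixed strategies.
Let the maximizer play 1 with probability p. The minimizer is indifferent when 18p + 6(1−p) = 7p + 23(1−p), giving p = 17/28.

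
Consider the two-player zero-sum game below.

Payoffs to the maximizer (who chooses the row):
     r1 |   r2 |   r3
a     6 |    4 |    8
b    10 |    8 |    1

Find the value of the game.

60/11

Column r1 is strictly dominated by r2 for the minimizer (it gives the maximizer more in every row).
The remaining 2×2 game on (a, b) × (r2, r3) has no saddle point. Let the maximizer play a with probability p; indifference gives 4p + 8(1−p) = 8p + (1−p), so p = 7/11.
Similarly the minimizer's optimal q on r2 is 7/11, and the value is 4·(7/11) + (8)·(4/11) = 60/11.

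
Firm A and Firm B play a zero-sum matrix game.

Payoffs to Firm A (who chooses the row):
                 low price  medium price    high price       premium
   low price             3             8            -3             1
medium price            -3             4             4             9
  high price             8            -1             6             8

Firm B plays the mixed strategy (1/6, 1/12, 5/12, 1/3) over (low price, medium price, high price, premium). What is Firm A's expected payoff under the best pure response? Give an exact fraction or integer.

low price: (3)·(1/6) + (8)·(1/12) + (-3)·(5/12) + (1)·(1/3) = 1/4.
medium price: (-3)·(1/6) + (4)·(1/12) + (4)·(5/12) + (9)·(1/3) = 9/2.
high price: (8)·(1/6) + (-1)·(1/12) + (6)·(5/12) + (8)·(1/3) = 77/12.
The best pure response is high price with expected payoff 77/12.

77/12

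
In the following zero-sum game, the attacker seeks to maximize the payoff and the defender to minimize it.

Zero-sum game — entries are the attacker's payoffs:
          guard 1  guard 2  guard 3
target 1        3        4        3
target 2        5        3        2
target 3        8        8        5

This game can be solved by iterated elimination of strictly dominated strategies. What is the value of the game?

5

Row target 1 is strictly dominated by row target 3 (8>3, 8>4, 5>3); eliminate target 1.
Column guard 2 is strictly dominated by guard 3 for the defender (2<3, 5<8); eliminate guard 2.
Column guard 1 is strictly dominated by guard 3 for the defender (2<5, 5<8); eliminate guard 1.
Row target 2 is strictly dominated by row target 3 (5>2); eliminate target 2.
Only (target 3, guard 3) remains, with payoff 5.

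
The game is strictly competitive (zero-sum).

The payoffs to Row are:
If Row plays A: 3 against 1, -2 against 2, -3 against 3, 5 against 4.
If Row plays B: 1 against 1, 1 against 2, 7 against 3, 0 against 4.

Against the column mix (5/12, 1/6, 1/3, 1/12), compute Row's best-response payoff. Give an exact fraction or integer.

35/12

A: (3)·(5/12) + (-2)·(1/6) + (-3)·(1/3) + (5)·(1/12) = 1/3.
B: (1)·(5/12) + (1)·(1/6) + (7)·(1/3) + (0)·(1/12) = 35/12.
The best pure response is B with expected payoff 35/12.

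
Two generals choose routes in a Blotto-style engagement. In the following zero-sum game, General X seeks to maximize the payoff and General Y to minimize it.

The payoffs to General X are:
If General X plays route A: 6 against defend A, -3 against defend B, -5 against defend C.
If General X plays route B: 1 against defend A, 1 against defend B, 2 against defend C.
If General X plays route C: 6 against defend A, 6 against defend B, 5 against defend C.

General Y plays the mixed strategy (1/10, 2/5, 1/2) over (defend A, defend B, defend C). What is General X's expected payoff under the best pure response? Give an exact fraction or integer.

11/2

route A: (6)·(1/10) + (-3)·(2/5) + (-5)·(1/2) = -31/10.
route B: (1)·(1/10) + (1)·(2/5) + (2)·(1/2) = 3/2.
route C: (6)·(1/10) + (6)·(2/5) + (5)·(1/2) = 11/2.
The best pure response is route C with expected payoff 11/2.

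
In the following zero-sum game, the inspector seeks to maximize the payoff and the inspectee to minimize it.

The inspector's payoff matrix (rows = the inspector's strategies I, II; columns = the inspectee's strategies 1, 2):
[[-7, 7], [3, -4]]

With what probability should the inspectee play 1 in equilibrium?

11/21

Row minima are -7 and -4, so the inspector's maximin is -4; column maxima are 3 and 7, so the inspectee's minimax is 3. These differ, so the equilibrium is in mixed strategies.
Let the inspectee play 1 with probability q. The inspector is indifferent when −7q + 7(1−q) = 3q − 4(1−q), giving q = 11/21.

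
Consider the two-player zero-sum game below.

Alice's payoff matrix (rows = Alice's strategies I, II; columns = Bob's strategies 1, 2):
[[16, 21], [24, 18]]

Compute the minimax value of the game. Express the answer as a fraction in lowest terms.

Row minima are 16 and 18, so Alice's maximin is 18; column maxima are 24 and 21, so Bob's minimax is 21. These differ, so the equilibrium is in mixed strategies.
Let Alice play I with probability p. Bob is indifferent when 16p + 24(1−p) = 21p + 18(1−p), giving p = 6/11.
Let Bob play 1 with probability q. Alice is indifferent when 16q + 21(1−q) = 24q + 18(1−q), giving q = 3/11.
The value is 16·(3/11) + (21)·(8/11) = 216/11.

216/11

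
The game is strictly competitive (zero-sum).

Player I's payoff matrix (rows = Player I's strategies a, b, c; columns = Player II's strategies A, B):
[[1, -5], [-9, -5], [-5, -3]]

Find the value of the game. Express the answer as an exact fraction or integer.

Row b is strictly dominated by row c, so Player I never plays it.
The remaining 2×2 game on (a, c) × (A, B) has no saddle point. Let Player I play a with probability p; indifference gives p − 5(1−p) = −5p − 3(1−p), so p = 1/4.
Similarly Player II's optimal q on A is 1/4, and the value is 1·(1/4) + (-5)·(3/4) = -7/2.

-7/2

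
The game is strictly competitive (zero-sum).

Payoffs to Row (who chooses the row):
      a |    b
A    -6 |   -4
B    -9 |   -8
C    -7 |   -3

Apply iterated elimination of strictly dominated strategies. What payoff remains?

-6

Column b is strictly dominated by a for Column (-6<-4, -9<-8, -7<-3); eliminate b.
Row C is strictly dominated by row A (-6>-7); eliminate C.
Row B is strictly dominated by row A (-6>-9); eliminate B.
Only (A, a) remains, with payoff -6.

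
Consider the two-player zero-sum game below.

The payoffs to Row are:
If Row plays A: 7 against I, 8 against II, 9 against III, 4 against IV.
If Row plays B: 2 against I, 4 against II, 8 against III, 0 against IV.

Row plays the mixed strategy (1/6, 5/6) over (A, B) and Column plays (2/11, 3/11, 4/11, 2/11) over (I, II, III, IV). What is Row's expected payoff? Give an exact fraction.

Against (2/11, 3/11, 4/11, 2/11), each row's expected payoff is A: 82/11; B: 48/11.
Taking the (1/6, 5/6)-weighted average: (1/6)·(82/11) + (5/6)·(48/11) = 161/33.

161/33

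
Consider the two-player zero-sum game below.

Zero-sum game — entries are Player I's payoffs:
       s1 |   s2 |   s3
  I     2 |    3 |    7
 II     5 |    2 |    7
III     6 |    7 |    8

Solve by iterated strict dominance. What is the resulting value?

Row II is strictly dominated by row III (6>5, 7>2, 8>7); eliminate II.
Row I is strictly dominated by row III (6>2, 7>3, 8>7); eliminate I.
Column s2 is strictly dominated by s1 for Player II (6<7); eliminate s2.
Column s3 is strictly dominated by s1 for Player II (6<8); eliminate s3.
Only (III, s1) remains, with payoff 6.

6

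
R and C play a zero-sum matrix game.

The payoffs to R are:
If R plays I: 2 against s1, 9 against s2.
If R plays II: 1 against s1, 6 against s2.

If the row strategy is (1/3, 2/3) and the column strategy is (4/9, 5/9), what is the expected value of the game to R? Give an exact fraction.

Against (4/9, 5/9), each row's expected payoff is I: 53/9; II: 34/9.
Taking the (1/3, 2/3)-weighted average: (1/3)·(53/9) + (2/3)·(34/9) = 121/27.

121/27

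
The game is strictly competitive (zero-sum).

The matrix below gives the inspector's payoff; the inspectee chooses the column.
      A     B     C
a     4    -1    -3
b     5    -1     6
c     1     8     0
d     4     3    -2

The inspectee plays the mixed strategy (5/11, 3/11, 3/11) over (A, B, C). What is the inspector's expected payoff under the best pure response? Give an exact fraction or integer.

a: (4)·(5/11) + (-1)·(3/11) + (-3)·(3/11) = 8/11.
b: (5)·(5/11) + (-1)·(3/11) + (6)·(3/11) = 40/11.
c: (1)·(5/11) + (8)·(3/11) + (0)·(3/11) = 29/11.
d: (4)·(5/11) + (3)·(3/11) + (-2)·(3/11) = 23/11.
The best pure response is b with expected payoff 40/11.

40/11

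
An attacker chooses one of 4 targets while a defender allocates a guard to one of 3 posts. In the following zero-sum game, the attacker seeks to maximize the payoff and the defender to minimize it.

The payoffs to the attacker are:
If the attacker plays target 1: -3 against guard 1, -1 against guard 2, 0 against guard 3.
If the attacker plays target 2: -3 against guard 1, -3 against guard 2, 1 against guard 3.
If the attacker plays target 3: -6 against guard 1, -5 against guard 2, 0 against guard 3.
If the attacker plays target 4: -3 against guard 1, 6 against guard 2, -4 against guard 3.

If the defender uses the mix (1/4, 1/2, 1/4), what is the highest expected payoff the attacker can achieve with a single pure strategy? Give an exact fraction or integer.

5/4

target 1: (-3)·(1/4) + (-1)·(1/2) + (0)·(1/4) = -5/4.
target 2: (-3)·(1/4) + (-3)·(1/2) + (1)·(1/4) = -2.
target 3: (-6)·(1/4) + (-5)·(1/2) + (0)·(1/4) = -4.
target 4: (-3)·(1/4) + (6)·(1/2) + (-4)·(1/4) = 5/4.
The best pure response is target 4 with expected payoff 5/4.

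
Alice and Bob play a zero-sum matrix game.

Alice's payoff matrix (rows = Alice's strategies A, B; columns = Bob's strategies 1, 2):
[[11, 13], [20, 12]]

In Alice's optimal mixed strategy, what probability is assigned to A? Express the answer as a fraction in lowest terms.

4/5

Row minima are 11 and 12, so Alice's maximin is 12; column maxima are 20 and 13, so Bob's minimax is 13. These differ, so the equilibrium is in mixed strategies.
Let Alice play A with probability p. Bob is indifferent when 11p + 20(1−p) = 13p + 12(1−p), giving p = 4/5.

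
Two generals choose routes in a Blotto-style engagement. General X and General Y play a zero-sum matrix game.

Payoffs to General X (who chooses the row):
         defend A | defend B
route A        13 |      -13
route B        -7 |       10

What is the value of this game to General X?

39/43

Row minima are -13 and -7, so General X's maximin is -7; column maxima are 13 and 10, so General Y's minimax is 10. These differ, so the equilibrium is in mixed strategies.
Let General X play route A with probability p. General Y is indifferent when 13p − 7(1−p) = −13p + 10(1−p), giving p = 17/43.
Let General Y play defend A with probability q. General X is indifferent when 13q − 13(1−q) = −7q + 10(1−q), giving q = 23/43.
The value is 13·(23/43) + (-13)·(20/43) = 39/43.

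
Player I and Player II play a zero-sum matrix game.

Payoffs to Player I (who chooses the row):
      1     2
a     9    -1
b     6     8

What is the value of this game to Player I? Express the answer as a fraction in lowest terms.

13/2

Row minima are -1 and 6, so Player I's maximin is 6; column maxima are 9 and 8, so Player II's minimax is 8. These differ, so the equilibrium is in mixed strategies.
Let Player I play a with probability p. Player II is indifferent when 9p + 6(1−p) = −p + 8(1−p), giving p = 1/6.
Let Player II play 1 with probability q. Player I is indifferent when 9q − (1−q) = 6q + 8(1−q), giving q = 3/4.
The value is 9·(3/4) + (-1)·(1/4) = 13/2.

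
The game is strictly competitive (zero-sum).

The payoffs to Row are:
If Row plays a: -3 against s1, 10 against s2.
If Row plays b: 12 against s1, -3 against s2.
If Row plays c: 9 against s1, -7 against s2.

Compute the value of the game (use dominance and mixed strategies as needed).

111/28

Row c is strictly dominated by row b, so Row never plays it.
The remaining 2×2 game on (a, b) × (s1, s2) has no saddle point. Let Row play a with probability p; indifference gives −3p + 12(1−p) = 10p − 3(1−p), so p = 15/28.
Similarly Column's optimal q on s1 is 13/28, and the value is -3·(13/28) + (10)·(15/28) = 111/28.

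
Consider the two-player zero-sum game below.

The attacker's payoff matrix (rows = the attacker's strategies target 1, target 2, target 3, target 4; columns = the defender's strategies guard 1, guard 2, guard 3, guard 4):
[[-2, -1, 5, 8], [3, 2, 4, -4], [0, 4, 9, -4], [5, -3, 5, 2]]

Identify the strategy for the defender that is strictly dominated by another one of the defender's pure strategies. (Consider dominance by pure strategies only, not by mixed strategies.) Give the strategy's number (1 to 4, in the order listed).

The defender prefers columns that give the attacker less. Compare guard 3 with guard 2: -1 < 5, 2 < 4, 4 < 9, -3 < 5.
So guard 2 strictly dominates guard 3 for the defender; guard 3 is strictly dominated.

3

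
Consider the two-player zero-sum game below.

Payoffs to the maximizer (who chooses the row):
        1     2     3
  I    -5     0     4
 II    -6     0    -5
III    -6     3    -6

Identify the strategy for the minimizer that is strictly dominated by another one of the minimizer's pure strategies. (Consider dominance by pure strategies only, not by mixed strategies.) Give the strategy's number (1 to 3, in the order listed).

2

The minimizer prefers columns that give the maximizer less. Compare 2 with 1: -5 < 0, -6 < 0, -6 < 3.
So 1 strictly dominates 2 for the minimizer; 2 is strictly dominated.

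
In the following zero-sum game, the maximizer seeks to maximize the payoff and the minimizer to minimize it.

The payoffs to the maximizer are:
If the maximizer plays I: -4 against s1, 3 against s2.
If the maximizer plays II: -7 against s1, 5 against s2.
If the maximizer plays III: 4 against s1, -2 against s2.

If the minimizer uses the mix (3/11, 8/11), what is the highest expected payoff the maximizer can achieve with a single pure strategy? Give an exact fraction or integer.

I: (-4)·(3/11) + (3)·(8/11) = 12/11.
II: (-7)·(3/11) + (5)·(8/11) = 19/11.
III: (4)·(3/11) + (-2)·(8/11) = -4/11.
The best pure response is II with expected payoff 19/11.

19/11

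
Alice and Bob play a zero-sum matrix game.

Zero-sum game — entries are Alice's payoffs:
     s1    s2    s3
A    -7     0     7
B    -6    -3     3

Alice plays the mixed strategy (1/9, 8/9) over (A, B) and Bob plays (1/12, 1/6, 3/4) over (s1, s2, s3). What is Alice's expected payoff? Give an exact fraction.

Against (1/12, 1/6, 3/4), each row's expected payoff is A: 14/3; B: 5/4.
Taking the (1/9, 8/9)-weighted average: (1/9)·(14/3) + (8/9)·(5/4) = 44/27.

44/27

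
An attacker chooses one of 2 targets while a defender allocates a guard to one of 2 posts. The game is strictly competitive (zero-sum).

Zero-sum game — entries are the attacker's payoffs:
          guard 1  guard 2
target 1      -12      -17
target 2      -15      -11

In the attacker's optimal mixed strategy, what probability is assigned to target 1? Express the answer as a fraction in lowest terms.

4/9

Row minima are -17 and -15, so the attacker's maximin is -15; column maxima are -12 and -11, so the defender's minimax is -12. These differ, so the equilibrium is in mixed strategies.
Let the attacker play target 1 with probability p. The defender is indifferent when −12p − 15(1−p) = −17p − 11(1−p), giving p = 4/9.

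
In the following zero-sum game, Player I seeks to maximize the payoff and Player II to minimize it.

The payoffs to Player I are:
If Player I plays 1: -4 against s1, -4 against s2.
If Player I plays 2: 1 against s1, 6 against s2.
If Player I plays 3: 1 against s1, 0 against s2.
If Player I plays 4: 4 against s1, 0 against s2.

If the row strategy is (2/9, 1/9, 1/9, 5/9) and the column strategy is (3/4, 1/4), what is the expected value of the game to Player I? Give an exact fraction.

10/9

Against (3/4, 1/4), each row's expected payoff is 1: -4; 2: 9/4; 3: 3/4; 4: 3.
Taking the (2/9, 1/9, 1/9, 5/9)-weighted average: (2/9)·(-4) + (1/9)·(9/4) + (1/9)·(3/4) + (5/9)·(3) = 10/9.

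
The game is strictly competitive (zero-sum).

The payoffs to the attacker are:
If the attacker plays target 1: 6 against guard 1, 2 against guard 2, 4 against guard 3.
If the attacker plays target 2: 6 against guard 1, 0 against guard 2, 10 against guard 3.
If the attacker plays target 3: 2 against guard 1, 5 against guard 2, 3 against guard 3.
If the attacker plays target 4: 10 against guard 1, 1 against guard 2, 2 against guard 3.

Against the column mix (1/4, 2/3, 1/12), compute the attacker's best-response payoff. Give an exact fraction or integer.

49/12

target 1: (6)·(1/4) + (2)·(2/3) + (4)·(1/12) = 19/6.
target 2: (6)·(1/4) + (0)·(2/3) + (10)·(1/12) = 7/3.
target 3: (2)·(1/4) + (5)·(2/3) + (3)·(1/12) = 49/12.
target 4: (10)·(1/4) + (1)·(2/3) + (2)·(1/12) = 10/3.
The best pure response is target 3 with expected payoff 49/12.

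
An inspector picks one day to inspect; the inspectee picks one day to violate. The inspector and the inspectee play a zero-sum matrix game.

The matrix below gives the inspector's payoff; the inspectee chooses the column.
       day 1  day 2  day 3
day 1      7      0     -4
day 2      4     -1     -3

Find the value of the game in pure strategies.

Row minima: -4, -3 → the inspector's maximin is -3.
Column maxima: 7, 0, -3 → the inspectee's minimax is -3.
They coincide at (day 2, day 3), so the value is -3.

-3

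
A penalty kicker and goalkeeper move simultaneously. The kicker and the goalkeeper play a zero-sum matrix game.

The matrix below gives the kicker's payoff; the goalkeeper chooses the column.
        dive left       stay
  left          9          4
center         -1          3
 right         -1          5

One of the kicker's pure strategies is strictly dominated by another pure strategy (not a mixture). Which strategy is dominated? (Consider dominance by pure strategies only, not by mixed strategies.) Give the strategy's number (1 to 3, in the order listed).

2

Compare center with left: 9 > -1, 4 > 3.
So left strictly dominates center for the kicker; center is strictly dominated.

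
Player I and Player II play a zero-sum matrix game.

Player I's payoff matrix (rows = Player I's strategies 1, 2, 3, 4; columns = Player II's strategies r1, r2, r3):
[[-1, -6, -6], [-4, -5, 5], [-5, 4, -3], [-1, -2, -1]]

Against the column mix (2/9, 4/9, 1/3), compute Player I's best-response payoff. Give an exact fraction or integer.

1: (-1)·(2/9) + (-6)·(4/9) + (-6)·(1/3) = -44/9.
2: (-4)·(2/9) + (-5)·(4/9) + (5)·(1/3) = -13/9.
3: (-5)·(2/9) + (4)·(4/9) + (-3)·(1/3) = -1/3.
4: (-1)·(2/9) + (-2)·(4/9) + (-1)·(1/3) = -13/9.
The best pure response is 3 with expected payoff -1/3.

-1/3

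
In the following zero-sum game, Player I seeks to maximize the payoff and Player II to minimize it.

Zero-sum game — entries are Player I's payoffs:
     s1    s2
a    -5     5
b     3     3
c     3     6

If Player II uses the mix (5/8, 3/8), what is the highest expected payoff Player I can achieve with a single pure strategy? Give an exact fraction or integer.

33/8

a: (-5)·(5/8) + (5)·(3/8) = -5/4.
b: (3)·(5/8) + (3)·(3/8) = 3.
c: (3)·(5/8) + (6)·(3/8) = 33/8.
The best pure response is c with expected payoff 33/8.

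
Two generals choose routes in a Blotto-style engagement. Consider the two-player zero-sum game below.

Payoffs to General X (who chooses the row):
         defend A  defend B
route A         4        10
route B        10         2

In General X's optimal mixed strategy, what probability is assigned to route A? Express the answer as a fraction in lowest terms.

4/7

Row minima are 4 and 2, so General X's maximin is 4; column maxima are 10 and 10, so General Y's minimax is 10. These differ, so the equilibrium is in mixed strategies.
Let General X play route A with probability p. General Y is indifferent when 4p + 10(1−p) = 10p + 2(1−p), giving p = 4/7.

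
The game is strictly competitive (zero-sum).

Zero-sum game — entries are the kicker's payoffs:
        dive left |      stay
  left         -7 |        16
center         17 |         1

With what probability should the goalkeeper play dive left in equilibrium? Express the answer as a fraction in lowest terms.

5/13

Row minima are -7 and 1, so the kicker's maximin is 1; column maxima are 17 and 16, so the goalkeeper's minimax is 16. These differ, so the equilibrium is in mixed strategies.
Let the goalkeeper play dive left with probability q. The kicker is indifferent when −7q + 16(1−q) = 17q + (1−q), giving q = 5/13.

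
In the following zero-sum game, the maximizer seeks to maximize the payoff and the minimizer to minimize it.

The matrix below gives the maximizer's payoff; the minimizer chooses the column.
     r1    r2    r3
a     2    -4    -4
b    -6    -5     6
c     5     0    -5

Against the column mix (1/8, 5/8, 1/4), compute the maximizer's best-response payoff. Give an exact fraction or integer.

a: (2)·(1/8) + (-4)·(5/8) + (-4)·(1/4) = -13/4.
b: (-6)·(1/8) + (-5)·(5/8) + (6)·(1/4) = -19/8.
c: (5)·(1/8) + (0)·(5/8) + (-5)·(1/4) = -5/8.
The best pure response is c with expected payoff -5/8.

-5/8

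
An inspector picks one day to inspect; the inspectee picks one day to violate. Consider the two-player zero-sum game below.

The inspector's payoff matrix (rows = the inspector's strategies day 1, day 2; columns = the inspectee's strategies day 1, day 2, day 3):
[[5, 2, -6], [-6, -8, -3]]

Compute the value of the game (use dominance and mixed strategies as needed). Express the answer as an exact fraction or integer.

Column day 1 is strictly dominated by day 2 for the inspectee (it gives the inspector more in every row).
The remaining 2×2 game on (day 1, day 2) × (day 2, day 3) has no saddle point. Let the inspector play day 1 with probability p; indifference gives 2p − 8(1−p) = −6p − 3(1−p), so p = 5/13.
Similarly the inspectee's optimal q on day 2 is 3/13, and the value is 2·(3/13) + (-6)·(10/13) = -54/13.

-54/13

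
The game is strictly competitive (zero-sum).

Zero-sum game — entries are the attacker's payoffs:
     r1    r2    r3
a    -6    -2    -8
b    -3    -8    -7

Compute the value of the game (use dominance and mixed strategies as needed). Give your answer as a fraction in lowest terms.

-50/7

Column r1 is strictly dominated by r3 for the defender (it gives the attacker more in every row).
The remaining 2×2 game on (a, b) × (r2, r3) has no saddle point. Let the attacker play a with probability p; indifference gives −2p − 8(1−p) = −8p − 7(1−p), so p = 1/7.
Similarly the defender's optimal q on r2 is 1/7, and the value is -2·(1/7) + (-8)·(6/7) = -50/7.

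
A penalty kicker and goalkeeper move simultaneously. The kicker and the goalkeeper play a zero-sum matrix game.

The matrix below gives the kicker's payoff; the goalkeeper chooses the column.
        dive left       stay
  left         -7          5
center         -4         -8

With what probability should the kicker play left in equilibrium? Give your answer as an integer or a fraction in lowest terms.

Row minima are -7 and -8, so the kicker's maximin is -7; column maxima are -4 and 5, so the goalkeeper's minimax is -4. These differ, so the equilibrium is in mixed strategies.
Let the kicker play left with probability p. The goalkeeper is indifferent when −7p − 4(1−p) = 5p − 8(1−p), giving p = 1/4.

1/4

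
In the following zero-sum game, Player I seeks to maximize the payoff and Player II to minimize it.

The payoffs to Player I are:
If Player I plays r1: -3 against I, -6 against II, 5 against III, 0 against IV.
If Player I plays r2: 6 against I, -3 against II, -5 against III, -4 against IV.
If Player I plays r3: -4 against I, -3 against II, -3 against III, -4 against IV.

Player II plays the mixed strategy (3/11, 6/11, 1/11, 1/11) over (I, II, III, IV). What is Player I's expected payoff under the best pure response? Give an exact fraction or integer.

-9/11

r1: (-3)·(3/11) + (-6)·(6/11) + (5)·(1/11) + (0)·(1/11) = -40/11.
r2: (6)·(3/11) + (-3)·(6/11) + (-5)·(1/11) + (-4)·(1/11) = -9/11.
r3: (-4)·(3/11) + (-3)·(6/11) + (-3)·(1/11) + (-4)·(1/11) = -37/11.
The best pure response is r2 with expected payoff -9/11.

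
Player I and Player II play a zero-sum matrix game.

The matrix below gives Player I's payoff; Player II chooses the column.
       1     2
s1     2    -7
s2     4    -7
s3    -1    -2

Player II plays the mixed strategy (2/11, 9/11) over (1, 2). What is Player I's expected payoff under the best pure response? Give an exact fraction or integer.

s1: (2)·(2/11) + (-7)·(9/11) = -59/11.
s2: (4)·(2/11) + (-7)·(9/11) = -5.
s3: (-1)·(2/11) + (-2)·(9/11) = -20/11.
The best pure response is s3 with expected payoff -20/11.

-20/11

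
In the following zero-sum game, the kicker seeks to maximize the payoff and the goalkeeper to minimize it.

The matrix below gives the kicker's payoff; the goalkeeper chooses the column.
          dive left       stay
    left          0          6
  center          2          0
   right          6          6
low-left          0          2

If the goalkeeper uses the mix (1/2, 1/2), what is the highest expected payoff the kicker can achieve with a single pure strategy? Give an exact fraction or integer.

6

left: (0)·(1/2) + (6)·(1/2) = 3.
center: (2)·(1/2) + (0)·(1/2) = 1.
right: (6)·(1/2) + (6)·(1/2) = 6.
low-left: (0)·(1/2) + (2)·(1/2) = 1.
The best pure response is right with expected payoff 6.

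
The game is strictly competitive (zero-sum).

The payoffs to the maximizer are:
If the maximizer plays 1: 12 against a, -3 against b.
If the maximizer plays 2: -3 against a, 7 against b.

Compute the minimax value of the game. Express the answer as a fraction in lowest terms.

3

Row minima are -3 and -3, so the maximizer's maximin is -3; column maxima are 12 and 7, so the minimizer's minimax is 7. These differ, so the equilibrium is in mixed strategies.
Let the maximizer play 1 with probability p. The minimizer is indifferent when 12p − 3(1−p) = −3p + 7(1−p), giving p = 2/5.
Let the minimizer play a with probability q. The maximizer is indifferent when 12q − 3(1−q) = −3q + 7(1−q), giving q = 2/5.
The value is 12·(2/5) + (-3)·(3/5) = 3.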